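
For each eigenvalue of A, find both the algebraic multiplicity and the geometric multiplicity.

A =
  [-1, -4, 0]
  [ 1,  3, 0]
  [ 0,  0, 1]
λ = 1: alg = 3, geom = 2

Step 1 — factor the characteristic polynomial to read off the algebraic multiplicities:
  χ_A(x) = (x - 1)^3

Step 2 — compute geometric multiplicities via the rank-nullity identity g(λ) = n − rank(A − λI):
  rank(A − (1)·I) = 1, so dim ker(A − (1)·I) = n − 1 = 2

Summary:
  λ = 1: algebraic multiplicity = 3, geometric multiplicity = 2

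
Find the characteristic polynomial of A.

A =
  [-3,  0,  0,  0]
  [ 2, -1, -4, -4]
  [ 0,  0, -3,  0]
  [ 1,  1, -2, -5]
x^4 + 12*x^3 + 54*x^2 + 108*x + 81

Expanding det(x·I − A) (e.g. by cofactor expansion or by noting that A is similar to its Jordan form J, which has the same characteristic polynomial as A) gives
  χ_A(x) = x^4 + 12*x^3 + 54*x^2 + 108*x + 81
which factors as (x + 3)^4. The eigenvalues (with algebraic multiplicities) are λ = -3 with multiplicity 4.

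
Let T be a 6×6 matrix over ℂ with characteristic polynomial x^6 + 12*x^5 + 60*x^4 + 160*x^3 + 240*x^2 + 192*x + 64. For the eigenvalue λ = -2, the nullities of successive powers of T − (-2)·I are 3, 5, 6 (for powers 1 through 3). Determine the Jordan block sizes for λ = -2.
Block sizes for λ = -2: [3, 2, 1]

From the dimensions of kernels of powers, the number of Jordan blocks of size at least j is d_j − d_{j−1} where d_j = dim ker(N^j) (with d_0 = 0). Computing the differences gives [3, 2, 1].
The number of blocks of size exactly k is (#blocks of size ≥ k) − (#blocks of size ≥ k + 1), so the partition is: 1 block(s) of size 1, 1 block(s) of size 2, 1 block(s) of size 3.
In nonincreasing order the block sizes are [3, 2, 1].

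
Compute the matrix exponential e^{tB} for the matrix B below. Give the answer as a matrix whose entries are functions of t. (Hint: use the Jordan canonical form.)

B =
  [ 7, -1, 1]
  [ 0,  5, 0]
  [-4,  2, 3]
e^{tB} =
  [2*t*exp(5*t) + exp(5*t), -t*exp(5*t), t*exp(5*t)]
  [0, exp(5*t), 0]
  [-4*t*exp(5*t), 2*t*exp(5*t), -2*t*exp(5*t) + exp(5*t)]

Strategy: write B = P · J · P⁻¹ where J is a Jordan canonical form, so e^{tB} = P · e^{tJ} · P⁻¹, and e^{tJ} can be computed block-by-block.

B has Jordan form
J =
  [5, 1, 0]
  [0, 5, 0]
  [0, 0, 5]
(up to reordering of blocks).

Per-block formulas:
  For a 2×2 Jordan block J_2(5): exp(t · J_2(5)) = e^(5t)·(I + t·N), where N is the 2×2 nilpotent shift.
  For a 1×1 block at λ = 5: exp(t · [5]) = [e^(5t)].

After assembling e^{tJ} and conjugating by P, we get:

e^{tB} =
  [2*t*exp(5*t) + exp(5*t), -t*exp(5*t), t*exp(5*t)]
  [0, exp(5*t), 0]
  [-4*t*exp(5*t), 2*t*exp(5*t), -2*t*exp(5*t) + exp(5*t)]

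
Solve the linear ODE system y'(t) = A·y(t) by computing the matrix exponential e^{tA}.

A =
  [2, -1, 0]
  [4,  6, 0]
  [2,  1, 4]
e^{tA} =
  [-2*t*exp(4*t) + exp(4*t), -t*exp(4*t), 0]
  [4*t*exp(4*t), 2*t*exp(4*t) + exp(4*t), 0]
  [2*t*exp(4*t), t*exp(4*t), exp(4*t)]

Strategy: write A = P · J · P⁻¹ where J is a Jordan canonical form, so e^{tA} = P · e^{tJ} · P⁻¹, and e^{tJ} can be computed block-by-block.

A has Jordan form
J =
  [4, 1, 0]
  [0, 4, 0]
  [0, 0, 4]
(up to reordering of blocks).

Per-block formulas:
  For a 1×1 block at λ = 4: exp(t · [4]) = [e^(4t)].
  For a 2×2 Jordan block J_2(4): exp(t · J_2(4)) = e^(4t)·(I + t·N), where N is the 2×2 nilpotent shift.

After assembling e^{tJ} and conjugating by P, we get:

e^{tA} =
  [-2*t*exp(4*t) + exp(4*t), -t*exp(4*t), 0]
  [4*t*exp(4*t), 2*t*exp(4*t) + exp(4*t), 0]
  [2*t*exp(4*t), t*exp(4*t), exp(4*t)]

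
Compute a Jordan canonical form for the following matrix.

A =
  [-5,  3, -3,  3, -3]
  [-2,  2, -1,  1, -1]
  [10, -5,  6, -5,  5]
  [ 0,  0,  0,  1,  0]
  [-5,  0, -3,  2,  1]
J_3(1) ⊕ J_1(1) ⊕ J_1(1)

The characteristic polynomial is
  det(x·I − A) = x^5 - 5*x^4 + 10*x^3 - 10*x^2 + 5*x - 1 = (x - 1)^5

Eigenvalues and multiplicities (the geometric multiplicity of λ is n − rank(A − λI), which equals the number of Jordan blocks for λ):
  λ = 1: algebraic multiplicity = 5, geometric multiplicity = 3

Determining the block sizes for each eigenvalue:
  λ = 1: with am = 5 and gm = 3, the partition is not yet determined (e.g. several partitions of 5 into 3 parts exist). Let N = A − (1)·I. Computing rank(N^1) = 2, rank(N^2) = 1, rank(N^3) = 0; the number of blocks of size ≥ j is rank(N^{j−1}) − rank(N^j), giving [3, 1, 1]. So we have 1 block(s) of size 3, 2 block(s) of size 1 → block sizes [3, 1, 1]

Assembling the blocks gives a Jordan form
J =
  [1, 1, 0, 0, 0]
  [0, 1, 1, 0, 0]
  [0, 0, 1, 0, 0]
  [0, 0, 0, 1, 0]
  [0, 0, 0, 0, 1]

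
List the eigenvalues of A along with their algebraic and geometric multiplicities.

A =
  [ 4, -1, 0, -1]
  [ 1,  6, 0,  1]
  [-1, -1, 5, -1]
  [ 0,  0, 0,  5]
λ = 5: alg = 4, geom = 3

Step 1 — factor the characteristic polynomial to read off the algebraic multiplicities:
  χ_A(x) = (x - 5)^4

Step 2 — compute geometric multiplicities via the rank-nullity identity g(λ) = n − rank(A − λI):
  rank(A − (5)·I) = 1, so dim ker(A − (5)·I) = n − 1 = 3

Summary:
  λ = 5: algebraic multiplicity = 4, geometric multiplicity = 3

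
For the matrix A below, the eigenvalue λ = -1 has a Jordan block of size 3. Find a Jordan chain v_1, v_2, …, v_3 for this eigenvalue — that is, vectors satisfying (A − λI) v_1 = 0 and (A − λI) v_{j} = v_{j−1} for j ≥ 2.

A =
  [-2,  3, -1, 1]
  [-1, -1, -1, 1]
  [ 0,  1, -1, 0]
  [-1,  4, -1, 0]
A Jordan chain for λ = -1 of length 3:
v_1 = (-3, 0, -1, -4)ᵀ
v_2 = (-1, -1, 0, -1)ᵀ
v_3 = (1, 0, 0, 0)ᵀ

Let N = A − (-1)·I. We want v_3 with N^3 v_3 = 0 but N^2 v_3 ≠ 0; then v_{j-1} := N · v_j for j = 3, …, 2.

Pick v_3 = (1, 0, 0, 0)ᵀ.
Then v_2 = N · v_3 = (-1, -1, 0, -1)ᵀ.
Then v_1 = N · v_2 = (-3, 0, -1, -4)ᵀ.

Sanity check: (A − (-1)·I) v_1 = (0, 0, 0, 0)ᵀ = 0. ✓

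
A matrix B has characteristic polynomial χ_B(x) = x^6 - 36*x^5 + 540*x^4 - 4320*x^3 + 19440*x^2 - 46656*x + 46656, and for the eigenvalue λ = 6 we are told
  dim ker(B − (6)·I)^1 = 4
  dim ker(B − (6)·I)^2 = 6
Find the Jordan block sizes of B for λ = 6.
Block sizes for λ = 6: [2, 2, 1, 1]

From the dimensions of kernels of powers, the number of Jordan blocks of size at least j is d_j − d_{j−1} where d_j = dim ker(N^j) (with d_0 = 0). Computing the differences gives [4, 2].
The number of blocks of size exactly k is (#blocks of size ≥ k) − (#blocks of size ≥ k + 1), so the partition is: 2 block(s) of size 1, 2 block(s) of size 2.
In nonincreasing order the block sizes are [2, 2, 1, 1].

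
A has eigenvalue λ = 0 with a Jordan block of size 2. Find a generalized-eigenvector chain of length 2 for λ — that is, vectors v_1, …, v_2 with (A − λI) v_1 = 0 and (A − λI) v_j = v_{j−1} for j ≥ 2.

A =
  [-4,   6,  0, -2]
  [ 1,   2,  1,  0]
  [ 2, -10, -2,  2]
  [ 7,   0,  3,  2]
A Jordan chain for λ = 0 of length 2:
v_1 = (0, 7, -14, 21)ᵀ
v_2 = (3, 2, 0, 0)ᵀ

Let N = A − (0)·I. We want v_2 with N^2 v_2 = 0 but N^1 v_2 ≠ 0; then v_{j-1} := N · v_j for j = 2, …, 2.

Pick v_2 = (3, 2, 0, 0)ᵀ.
Then v_1 = N · v_2 = (0, 7, -14, 21)ᵀ.

Sanity check: (A − (0)·I) v_1 = (0, 0, 0, 0)ᵀ = 0. ✓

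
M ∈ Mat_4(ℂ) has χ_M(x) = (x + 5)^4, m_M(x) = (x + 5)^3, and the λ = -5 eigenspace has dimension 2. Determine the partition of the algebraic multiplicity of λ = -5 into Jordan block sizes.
Block sizes for λ = -5: [3, 1]

Step 1 — from the characteristic polynomial, algebraic multiplicity of λ = -5 is 4. From dim ker(M − (-5)·I) = 2, there are exactly 2 Jordan blocks for λ = -5.
Step 2 — from the minimal polynomial, the factor (x + 5)^3 tells us the largest block for λ = -5 has size 3.
Step 3 — with total size 4, 2 blocks, and largest block 3, the block sizes (in nonincreasing order) are [3, 1].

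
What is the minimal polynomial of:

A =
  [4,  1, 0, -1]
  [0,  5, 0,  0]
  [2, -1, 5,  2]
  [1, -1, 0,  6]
x^2 - 10*x + 25

The characteristic polynomial is χ_A(x) = (x - 5)^4, so the eigenvalues are known. The minimal polynomial is
  m_A(x) = Π_λ (x − λ)^{k_λ}
where k_λ is the size of the *largest* Jordan block for λ (equivalently, the smallest k with (A − λI)^k v = 0 for every generalised eigenvector v of λ).

  λ = 5: largest Jordan block has size 2, contributing (x − 5)^2

So m_A(x) = (x - 5)^2 = x^2 - 10*x + 25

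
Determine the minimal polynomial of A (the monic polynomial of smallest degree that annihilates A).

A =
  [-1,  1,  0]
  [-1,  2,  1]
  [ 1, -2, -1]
x^3

The characteristic polynomial is χ_A(x) = x^3, so the eigenvalues are known. The minimal polynomial is
  m_A(x) = Π_λ (x − λ)^{k_λ}
where k_λ is the size of the *largest* Jordan block for λ (equivalently, the smallest k with (A − λI)^k v = 0 for every generalised eigenvector v of λ).

  λ = 0: largest Jordan block has size 3, contributing (x − 0)^3

So m_A(x) = x^3 = x^3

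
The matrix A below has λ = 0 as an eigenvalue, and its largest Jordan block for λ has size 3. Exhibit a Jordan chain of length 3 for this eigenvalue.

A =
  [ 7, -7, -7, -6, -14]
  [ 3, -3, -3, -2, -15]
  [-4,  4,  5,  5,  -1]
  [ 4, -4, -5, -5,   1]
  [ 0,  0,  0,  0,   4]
A Jordan chain for λ = 0 of length 3:
v_1 = (-1, -1, 0, 0, 0)ᵀ
v_2 = (0, 0, 1, -1, 0)ᵀ
v_3 = (1, 0, 1, 0, 0)ᵀ

Let N = A − (0)·I. We want v_3 with N^3 v_3 = 0 but N^2 v_3 ≠ 0; then v_{j-1} := N · v_j for j = 3, …, 2.

Pick v_3 = (1, 0, 1, 0, 0)ᵀ.
Then v_2 = N · v_3 = (0, 0, 1, -1, 0)ᵀ.
Then v_1 = N · v_2 = (-1, -1, 0, 0, 0)ᵀ.

Sanity check: (A − (0)·I) v_1 = (0, 0, 0, 0, 0)ᵀ = 0. ✓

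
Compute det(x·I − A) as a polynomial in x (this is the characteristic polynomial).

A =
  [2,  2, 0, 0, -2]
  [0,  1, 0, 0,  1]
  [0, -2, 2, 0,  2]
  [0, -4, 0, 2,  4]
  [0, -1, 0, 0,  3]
x^5 - 10*x^4 + 40*x^3 - 80*x^2 + 80*x - 32

Expanding det(x·I − A) (e.g. by cofactor expansion or by noting that A is similar to its Jordan form J, which has the same characteristic polynomial as A) gives
  χ_A(x) = x^5 - 10*x^4 + 40*x^3 - 80*x^2 + 80*x - 32
which factors as (x - 2)^5. The eigenvalues (with algebraic multiplicities) are λ = 2 with multiplicity 5.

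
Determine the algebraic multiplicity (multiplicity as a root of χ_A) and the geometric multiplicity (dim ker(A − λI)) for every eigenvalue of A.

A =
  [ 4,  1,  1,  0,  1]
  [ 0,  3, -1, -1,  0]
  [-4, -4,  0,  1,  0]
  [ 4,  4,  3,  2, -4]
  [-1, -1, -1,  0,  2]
λ = 1: alg = 2, geom = 1; λ = 3: alg = 3, geom = 2

Step 1 — factor the characteristic polynomial to read off the algebraic multiplicities:
  χ_A(x) = (x - 3)^3*(x - 1)^2

Step 2 — compute geometric multiplicities via the rank-nullity identity g(λ) = n − rank(A − λI):
  rank(A − (1)·I) = 4, so dim ker(A − (1)·I) = n − 4 = 1
  rank(A − (3)·I) = 3, so dim ker(A − (3)·I) = n − 3 = 2

Summary:
  λ = 1: algebraic multiplicity = 2, geometric multiplicity = 1
  λ = 3: algebraic multiplicity = 3, geometric multiplicity = 2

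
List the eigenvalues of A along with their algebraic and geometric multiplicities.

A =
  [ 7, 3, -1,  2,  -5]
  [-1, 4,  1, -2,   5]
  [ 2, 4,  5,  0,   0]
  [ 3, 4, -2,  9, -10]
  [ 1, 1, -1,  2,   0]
λ = 5: alg = 5, geom = 3

Step 1 — factor the characteristic polynomial to read off the algebraic multiplicities:
  χ_A(x) = (x - 5)^5

Step 2 — compute geometric multiplicities via the rank-nullity identity g(λ) = n − rank(A − λI):
  rank(A − (5)·I) = 2, so dim ker(A − (5)·I) = n − 2 = 3

Summary:
  λ = 5: algebraic multiplicity = 5, geometric multiplicity = 3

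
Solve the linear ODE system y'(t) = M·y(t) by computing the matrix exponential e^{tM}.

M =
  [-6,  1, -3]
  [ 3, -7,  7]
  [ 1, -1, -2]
e^{tM} =
  [t^2*exp(-5*t)/2 - t*exp(-5*t) + exp(-5*t), t*exp(-5*t), t^2*exp(-5*t)/2 - 3*t*exp(-5*t)]
  [-t^2*exp(-5*t) + 3*t*exp(-5*t), -2*t*exp(-5*t) + exp(-5*t), -t^2*exp(-5*t) + 7*t*exp(-5*t)]
  [-t^2*exp(-5*t)/2 + t*exp(-5*t), -t*exp(-5*t), -t^2*exp(-5*t)/2 + 3*t*exp(-5*t) + exp(-5*t)]

Strategy: write M = P · J · P⁻¹ where J is a Jordan canonical form, so e^{tM} = P · e^{tJ} · P⁻¹, and e^{tJ} can be computed block-by-block.

M has Jordan form
J =
  [-5,  1,  0]
  [ 0, -5,  1]
  [ 0,  0, -5]
(up to reordering of blocks).

Per-block formulas:
  For a 3×3 Jordan block J_3(-5): exp(t · J_3(-5)) = e^(-5t)·(I + t·N + (t^2/2)·N^2), where N is the 3×3 nilpotent shift.

After assembling e^{tJ} and conjugating by P, we get:

e^{tM} =
  [t^2*exp(-5*t)/2 - t*exp(-5*t) + exp(-5*t), t*exp(-5*t), t^2*exp(-5*t)/2 - 3*t*exp(-5*t)]
  [-t^2*exp(-5*t) + 3*t*exp(-5*t), -2*t*exp(-5*t) + exp(-5*t), -t^2*exp(-5*t) + 7*t*exp(-5*t)]
  [-t^2*exp(-5*t)/2 + t*exp(-5*t), -t*exp(-5*t), -t^2*exp(-5*t)/2 + 3*t*exp(-5*t) + exp(-5*t)]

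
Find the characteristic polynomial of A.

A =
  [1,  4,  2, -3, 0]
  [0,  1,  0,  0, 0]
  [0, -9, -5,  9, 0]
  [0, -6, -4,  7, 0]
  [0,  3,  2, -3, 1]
x^5 - 5*x^4 + 10*x^3 - 10*x^2 + 5*x - 1

Expanding det(x·I − A) (e.g. by cofactor expansion or by noting that A is similar to its Jordan form J, which has the same characteristic polynomial as A) gives
  χ_A(x) = x^5 - 5*x^4 + 10*x^3 - 10*x^2 + 5*x - 1
which factors as (x - 1)^5. The eigenvalues (with algebraic multiplicities) are λ = 1 with multiplicity 5.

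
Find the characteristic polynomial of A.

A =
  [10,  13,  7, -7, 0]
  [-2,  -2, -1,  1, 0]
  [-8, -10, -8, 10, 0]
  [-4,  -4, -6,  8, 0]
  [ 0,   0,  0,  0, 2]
x^5 - 10*x^4 + 40*x^3 - 80*x^2 + 80*x - 32

Expanding det(x·I − A) (e.g. by cofactor expansion or by noting that A is similar to its Jordan form J, which has the same characteristic polynomial as A) gives
  χ_A(x) = x^5 - 10*x^4 + 40*x^3 - 80*x^2 + 80*x - 32
which factors as (x - 2)^5. The eigenvalues (with algebraic multiplicities) are λ = 2 with multiplicity 5.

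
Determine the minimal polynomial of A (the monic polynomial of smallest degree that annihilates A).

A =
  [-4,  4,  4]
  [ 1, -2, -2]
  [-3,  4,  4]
x^3 + 2*x^2

The characteristic polynomial is χ_A(x) = x^2*(x + 2), so the eigenvalues are known. The minimal polynomial is
  m_A(x) = Π_λ (x − λ)^{k_λ}
where k_λ is the size of the *largest* Jordan block for λ (equivalently, the smallest k with (A − λI)^k v = 0 for every generalised eigenvector v of λ).

  λ = -2: largest Jordan block has size 1, contributing (x + 2)
  λ = 0: largest Jordan block has size 2, contributing (x − 0)^2

So m_A(x) = x^2*(x + 2) = x^3 + 2*x^2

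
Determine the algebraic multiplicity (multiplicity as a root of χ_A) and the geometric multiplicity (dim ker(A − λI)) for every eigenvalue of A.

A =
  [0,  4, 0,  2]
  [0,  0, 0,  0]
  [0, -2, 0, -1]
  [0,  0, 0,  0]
λ = 0: alg = 4, geom = 3

Step 1 — factor the characteristic polynomial to read off the algebraic multiplicities:
  χ_A(x) = x^4

Step 2 — compute geometric multiplicities via the rank-nullity identity g(λ) = n − rank(A − λI):
  rank(A − (0)·I) = 1, so dim ker(A − (0)·I) = n − 1 = 3

Summary:
  λ = 0: algebraic multiplicity = 4, geometric multiplicity = 3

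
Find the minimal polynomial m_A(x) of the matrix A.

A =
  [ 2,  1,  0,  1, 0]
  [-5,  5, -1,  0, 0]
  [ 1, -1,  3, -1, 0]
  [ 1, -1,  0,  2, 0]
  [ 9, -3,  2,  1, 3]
x^3 - 9*x^2 + 27*x - 27

The characteristic polynomial is χ_A(x) = (x - 3)^5, so the eigenvalues are known. The minimal polynomial is
  m_A(x) = Π_λ (x − λ)^{k_λ}
where k_λ is the size of the *largest* Jordan block for λ (equivalently, the smallest k with (A − λI)^k v = 0 for every generalised eigenvector v of λ).

  λ = 3: largest Jordan block has size 3, contributing (x − 3)^3

So m_A(x) = (x - 3)^3 = x^3 - 9*x^2 + 27*x - 27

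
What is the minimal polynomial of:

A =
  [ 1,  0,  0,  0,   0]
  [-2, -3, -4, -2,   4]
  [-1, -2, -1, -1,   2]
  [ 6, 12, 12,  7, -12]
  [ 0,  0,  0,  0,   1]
x^2 - 2*x + 1

The characteristic polynomial is χ_A(x) = (x - 1)^5, so the eigenvalues are known. The minimal polynomial is
  m_A(x) = Π_λ (x − λ)^{k_λ}
where k_λ is the size of the *largest* Jordan block for λ (equivalently, the smallest k with (A − λI)^k v = 0 for every generalised eigenvector v of λ).

  λ = 1: largest Jordan block has size 2, contributing (x − 1)^2

So m_A(x) = (x - 1)^2 = x^2 - 2*x + 1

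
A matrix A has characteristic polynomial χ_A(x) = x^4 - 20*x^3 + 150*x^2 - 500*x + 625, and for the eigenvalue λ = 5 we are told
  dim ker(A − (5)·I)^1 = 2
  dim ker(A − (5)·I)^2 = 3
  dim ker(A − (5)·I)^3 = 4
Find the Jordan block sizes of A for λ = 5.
Block sizes for λ = 5: [3, 1]

From the dimensions of kernels of powers, the number of Jordan blocks of size at least j is d_j − d_{j−1} where d_j = dim ker(N^j) (with d_0 = 0). Computing the differences gives [2, 1, 1].
The number of blocks of size exactly k is (#blocks of size ≥ k) − (#blocks of size ≥ k + 1), so the partition is: 1 block(s) of size 1, 1 block(s) of size 3.
In nonincreasing order the block sizes are [3, 1].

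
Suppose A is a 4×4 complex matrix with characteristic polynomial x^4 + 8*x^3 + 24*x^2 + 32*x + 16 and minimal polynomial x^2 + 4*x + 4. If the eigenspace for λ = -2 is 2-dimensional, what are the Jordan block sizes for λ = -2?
Block sizes for λ = -2: [2, 2]

Step 1 — from the characteristic polynomial, algebraic multiplicity of λ = -2 is 4. From dim ker(A − (-2)·I) = 2, there are exactly 2 Jordan blocks for λ = -2.
Step 2 — from the minimal polynomial, the factor (x + 2)^2 tells us the largest block for λ = -2 has size 2.
Step 3 — with total size 4, 2 blocks, and largest block 2, the block sizes (in nonincreasing order) are [2, 2].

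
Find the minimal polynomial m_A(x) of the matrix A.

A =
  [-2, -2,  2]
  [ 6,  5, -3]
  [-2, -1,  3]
x^2 - 4*x + 4

The characteristic polynomial is χ_A(x) = (x - 2)^3, so the eigenvalues are known. The minimal polynomial is
  m_A(x) = Π_λ (x − λ)^{k_λ}
where k_λ is the size of the *largest* Jordan block for λ (equivalently, the smallest k with (A − λI)^k v = 0 for every generalised eigenvector v of λ).

  λ = 2: largest Jordan block has size 2, contributing (x − 2)^2

So m_A(x) = (x - 2)^2 = x^2 - 4*x + 4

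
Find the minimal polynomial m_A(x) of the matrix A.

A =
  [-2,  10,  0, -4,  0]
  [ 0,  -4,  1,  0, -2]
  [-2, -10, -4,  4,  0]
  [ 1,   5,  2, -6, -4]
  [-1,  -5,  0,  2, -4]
x^3 + 12*x^2 + 48*x + 64

The characteristic polynomial is χ_A(x) = (x + 4)^5, so the eigenvalues are known. The minimal polynomial is
  m_A(x) = Π_λ (x − λ)^{k_λ}
where k_λ is the size of the *largest* Jordan block for λ (equivalently, the smallest k with (A − λI)^k v = 0 for every generalised eigenvector v of λ).

  λ = -4: largest Jordan block has size 3, contributing (x + 4)^3

So m_A(x) = (x + 4)^3 = x^3 + 12*x^2 + 48*x + 64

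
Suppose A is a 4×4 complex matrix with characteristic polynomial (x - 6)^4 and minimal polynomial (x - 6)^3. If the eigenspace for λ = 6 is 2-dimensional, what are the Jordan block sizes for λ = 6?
Block sizes for λ = 6: [3, 1]

Step 1 — from the characteristic polynomial, algebraic multiplicity of λ = 6 is 4. From dim ker(A − (6)·I) = 2, there are exactly 2 Jordan blocks for λ = 6.
Step 2 — from the minimal polynomial, the factor (x − 6)^3 tells us the largest block for λ = 6 has size 3.
Step 3 — with total size 4, 2 blocks, and largest block 3, the block sizes (in nonincreasing order) are [3, 1].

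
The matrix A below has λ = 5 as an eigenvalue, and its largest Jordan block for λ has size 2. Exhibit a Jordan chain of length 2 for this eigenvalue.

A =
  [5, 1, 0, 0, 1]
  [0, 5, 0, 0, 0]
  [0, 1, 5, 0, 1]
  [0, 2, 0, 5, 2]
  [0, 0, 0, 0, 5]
A Jordan chain for λ = 5 of length 2:
v_1 = (1, 0, 1, 2, 0)ᵀ
v_2 = (0, 1, 0, 0, 0)ᵀ

Let N = A − (5)·I. We want v_2 with N^2 v_2 = 0 but N^1 v_2 ≠ 0; then v_{j-1} := N · v_j for j = 2, …, 2.

Pick v_2 = (0, 1, 0, 0, 0)ᵀ.
Then v_1 = N · v_2 = (1, 0, 1, 2, 0)ᵀ.

Sanity check: (A − (5)·I) v_1 = (0, 0, 0, 0, 0)ᵀ = 0. ✓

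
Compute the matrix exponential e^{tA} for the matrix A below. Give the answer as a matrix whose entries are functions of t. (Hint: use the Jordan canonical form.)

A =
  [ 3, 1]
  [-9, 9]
e^{tA} =
  [-3*t*exp(6*t) + exp(6*t), t*exp(6*t)]
  [-9*t*exp(6*t), 3*t*exp(6*t) + exp(6*t)]

Strategy: write A = P · J · P⁻¹ where J is a Jordan canonical form, so e^{tA} = P · e^{tJ} · P⁻¹, and e^{tJ} can be computed block-by-block.

A has Jordan form
J =
  [6, 1]
  [0, 6]
(up to reordering of blocks).

Per-block formulas:
  For a 2×2 Jordan block J_2(6): exp(t · J_2(6)) = e^(6t)·(I + t·N), where N is the 2×2 nilpotent shift.

After assembling e^{tJ} and conjugating by P, we get:

e^{tA} =
  [-3*t*exp(6*t) + exp(6*t), t*exp(6*t)]
  [-9*t*exp(6*t), 3*t*exp(6*t) + exp(6*t)]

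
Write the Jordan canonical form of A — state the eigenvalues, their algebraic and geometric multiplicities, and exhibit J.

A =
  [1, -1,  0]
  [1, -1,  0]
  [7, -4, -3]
J_1(-3) ⊕ J_2(0)

The characteristic polynomial is
  det(x·I − A) = x^3 + 3*x^2 = x^2*(x + 3)

Eigenvalues and multiplicities (the geometric multiplicity of λ is n − rank(A − λI), which equals the number of Jordan blocks for λ):
  λ = -3: algebraic multiplicity = 1, geometric multiplicity = 1
  λ = 0: algebraic multiplicity = 2, geometric multiplicity = 1

Determining the block sizes for each eigenvalue:
  λ = -3: one block (gm = 1), so the single block has size am = 1 → block sizes [1]
  λ = 0: one block (gm = 1), so the single block has size am = 2 → block sizes [2]

Assembling the blocks gives a Jordan form
J =
  [-3, 0, 0]
  [ 0, 0, 1]
  [ 0, 0, 0]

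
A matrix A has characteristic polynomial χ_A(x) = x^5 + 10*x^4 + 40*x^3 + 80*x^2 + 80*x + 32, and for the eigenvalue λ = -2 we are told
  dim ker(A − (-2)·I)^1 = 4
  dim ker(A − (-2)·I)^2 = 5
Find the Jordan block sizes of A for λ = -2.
Block sizes for λ = -2: [2, 1, 1, 1]

From the dimensions of kernels of powers, the number of Jordan blocks of size at least j is d_j − d_{j−1} where d_j = dim ker(N^j) (with d_0 = 0). Computing the differences gives [4, 1].
The number of blocks of size exactly k is (#blocks of size ≥ k) − (#blocks of size ≥ k + 1), so the partition is: 3 block(s) of size 1, 1 block(s) of size 2.
In nonincreasing order the block sizes are [2, 1, 1, 1].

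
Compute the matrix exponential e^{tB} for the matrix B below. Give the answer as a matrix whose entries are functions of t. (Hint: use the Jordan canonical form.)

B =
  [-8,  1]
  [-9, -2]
e^{tB} =
  [-3*t*exp(-5*t) + exp(-5*t), t*exp(-5*t)]
  [-9*t*exp(-5*t), 3*t*exp(-5*t) + exp(-5*t)]

Strategy: write B = P · J · P⁻¹ where J is a Jordan canonical form, so e^{tB} = P · e^{tJ} · P⁻¹, and e^{tJ} can be computed block-by-block.

B has Jordan form
J =
  [-5,  1]
  [ 0, -5]
(up to reordering of blocks).

Per-block formulas:
  For a 2×2 Jordan block J_2(-5): exp(t · J_2(-5)) = e^(-5t)·(I + t·N), where N is the 2×2 nilpotent shift.

After assembling e^{tJ} and conjugating by P, we get:

e^{tB} =
  [-3*t*exp(-5*t) + exp(-5*t), t*exp(-5*t)]
  [-9*t*exp(-5*t), 3*t*exp(-5*t) + exp(-5*t)]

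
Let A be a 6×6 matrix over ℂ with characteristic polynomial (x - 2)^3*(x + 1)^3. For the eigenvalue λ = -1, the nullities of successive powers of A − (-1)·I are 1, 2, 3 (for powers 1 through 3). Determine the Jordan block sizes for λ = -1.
Block sizes for λ = -1: [3]

From the dimensions of kernels of powers, the number of Jordan blocks of size at least j is d_j − d_{j−1} where d_j = dim ker(N^j) (with d_0 = 0). Computing the differences gives [1, 1, 1].
The number of blocks of size exactly k is (#blocks of size ≥ k) − (#blocks of size ≥ k + 1), so the partition is: 1 block(s) of size 3.
In nonincreasing order the block sizes are [3].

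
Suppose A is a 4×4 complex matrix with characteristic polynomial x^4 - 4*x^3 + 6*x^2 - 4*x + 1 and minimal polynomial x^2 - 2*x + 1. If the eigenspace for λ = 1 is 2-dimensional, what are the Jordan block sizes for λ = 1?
Block sizes for λ = 1: [2, 2]

Step 1 — from the characteristic polynomial, algebraic multiplicity of λ = 1 is 4. From dim ker(A − (1)·I) = 2, there are exactly 2 Jordan blocks for λ = 1.
Step 2 — from the minimal polynomial, the factor (x − 1)^2 tells us the largest block for λ = 1 has size 2.
Step 3 — with total size 4, 2 blocks, and largest block 2, the block sizes (in nonincreasing order) are [2, 2].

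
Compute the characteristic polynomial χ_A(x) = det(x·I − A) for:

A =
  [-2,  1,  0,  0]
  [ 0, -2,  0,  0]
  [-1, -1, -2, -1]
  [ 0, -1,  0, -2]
x^4 + 8*x^3 + 24*x^2 + 32*x + 16

Expanding det(x·I − A) (e.g. by cofactor expansion or by noting that A is similar to its Jordan form J, which has the same characteristic polynomial as A) gives
  χ_A(x) = x^4 + 8*x^3 + 24*x^2 + 32*x + 16
which factors as (x + 2)^4. The eigenvalues (with algebraic multiplicities) are λ = -2 with multiplicity 4.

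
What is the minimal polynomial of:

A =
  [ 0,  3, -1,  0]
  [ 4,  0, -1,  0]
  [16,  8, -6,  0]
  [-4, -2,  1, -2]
x^3 + 6*x^2 + 12*x + 8

The characteristic polynomial is χ_A(x) = (x + 2)^4, so the eigenvalues are known. The minimal polynomial is
  m_A(x) = Π_λ (x − λ)^{k_λ}
where k_λ is the size of the *largest* Jordan block for λ (equivalently, the smallest k with (A − λI)^k v = 0 for every generalised eigenvector v of λ).

  λ = -2: largest Jordan block has size 3, contributing (x + 2)^3

So m_A(x) = (x + 2)^3 = x^3 + 6*x^2 + 12*x + 8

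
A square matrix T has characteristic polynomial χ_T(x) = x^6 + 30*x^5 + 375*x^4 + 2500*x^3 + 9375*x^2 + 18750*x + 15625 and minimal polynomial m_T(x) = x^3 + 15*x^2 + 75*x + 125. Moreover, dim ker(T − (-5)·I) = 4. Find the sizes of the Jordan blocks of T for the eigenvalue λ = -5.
Block sizes for λ = -5: [3, 1, 1, 1]

Step 1 — from the characteristic polynomial, algebraic multiplicity of λ = -5 is 6. From dim ker(T − (-5)·I) = 4, there are exactly 4 Jordan blocks for λ = -5.
Step 2 — from the minimal polynomial, the factor (x + 5)^3 tells us the largest block for λ = -5 has size 3.
Step 3 — with total size 6, 4 blocks, and largest block 3, the block sizes (in nonincreasing order) are [3, 1, 1, 1].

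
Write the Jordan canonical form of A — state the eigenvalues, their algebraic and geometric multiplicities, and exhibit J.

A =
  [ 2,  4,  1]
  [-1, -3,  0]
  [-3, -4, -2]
J_3(-1)

The characteristic polynomial is
  det(x·I − A) = x^3 + 3*x^2 + 3*x + 1 = (x + 1)^3

Eigenvalues and multiplicities (the geometric multiplicity of λ is n − rank(A − λI), which equals the number of Jordan blocks for λ):
  λ = -1: algebraic multiplicity = 3, geometric multiplicity = 1

Determining the block sizes for each eigenvalue:
  λ = -1: one block (gm = 1), so the single block has size am = 3 → block sizes [3]

Assembling the blocks gives a Jordan form
J =
  [-1,  1,  0]
  [ 0, -1,  1]
  [ 0,  0, -1]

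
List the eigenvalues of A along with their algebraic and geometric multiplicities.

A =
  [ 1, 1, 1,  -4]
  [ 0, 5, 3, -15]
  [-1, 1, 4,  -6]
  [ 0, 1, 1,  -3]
λ = 1: alg = 1, geom = 1; λ = 2: alg = 3, geom = 1

Step 1 — factor the characteristic polynomial to read off the algebraic multiplicities:
  χ_A(x) = (x - 2)^3*(x - 1)

Step 2 — compute geometric multiplicities via the rank-nullity identity g(λ) = n − rank(A − λI):
  rank(A − (1)·I) = 3, so dim ker(A − (1)·I) = n − 3 = 1
  rank(A − (2)·I) = 3, so dim ker(A − (2)·I) = n − 3 = 1

Summary:
  λ = 1: algebraic multiplicity = 1, geometric multiplicity = 1
  λ = 2: algebraic multiplicity = 3, geometric multiplicity = 1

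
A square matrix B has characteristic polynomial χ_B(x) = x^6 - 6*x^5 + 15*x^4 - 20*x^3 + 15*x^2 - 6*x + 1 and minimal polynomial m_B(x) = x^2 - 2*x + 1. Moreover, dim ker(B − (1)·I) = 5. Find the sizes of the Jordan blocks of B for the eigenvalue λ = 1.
Block sizes for λ = 1: [2, 1, 1, 1, 1]

Step 1 — from the characteristic polynomial, algebraic multiplicity of λ = 1 is 6. From dim ker(B − (1)·I) = 5, there are exactly 5 Jordan blocks for λ = 1.
Step 2 — from the minimal polynomial, the factor (x − 1)^2 tells us the largest block for λ = 1 has size 2.
Step 3 — with total size 6, 5 blocks, and largest block 2, the block sizes (in nonincreasing order) are [2, 1, 1, 1, 1].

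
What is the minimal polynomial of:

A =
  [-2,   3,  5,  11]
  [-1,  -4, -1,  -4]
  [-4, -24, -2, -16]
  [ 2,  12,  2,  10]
x^3 - 3*x - 2

The characteristic polynomial is χ_A(x) = (x - 2)^2*(x + 1)^2, so the eigenvalues are known. The minimal polynomial is
  m_A(x) = Π_λ (x − λ)^{k_λ}
where k_λ is the size of the *largest* Jordan block for λ (equivalently, the smallest k with (A − λI)^k v = 0 for every generalised eigenvector v of λ).

  λ = -1: largest Jordan block has size 2, contributing (x + 1)^2
  λ = 2: largest Jordan block has size 1, contributing (x − 2)

So m_A(x) = (x - 2)*(x + 1)^2 = x^3 - 3*x - 2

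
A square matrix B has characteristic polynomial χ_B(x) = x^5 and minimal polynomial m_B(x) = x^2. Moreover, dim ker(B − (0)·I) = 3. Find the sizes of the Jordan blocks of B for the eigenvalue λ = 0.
Block sizes for λ = 0: [2, 2, 1]

Step 1 — from the characteristic polynomial, algebraic multiplicity of λ = 0 is 5. From dim ker(B − (0)·I) = 3, there are exactly 3 Jordan blocks for λ = 0.
Step 2 — from the minimal polynomial, the factor (x − 0)^2 tells us the largest block for λ = 0 has size 2.
Step 3 — with total size 5, 3 blocks, and largest block 2, the block sizes (in nonincreasing order) are [2, 2, 1].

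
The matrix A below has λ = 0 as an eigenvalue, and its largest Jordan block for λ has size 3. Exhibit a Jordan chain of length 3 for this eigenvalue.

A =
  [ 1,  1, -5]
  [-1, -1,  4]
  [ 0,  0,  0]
A Jordan chain for λ = 0 of length 3:
v_1 = (-1, 1, 0)ᵀ
v_2 = (-5, 4, 0)ᵀ
v_3 = (0, 0, 1)ᵀ

Let N = A − (0)·I. We want v_3 with N^3 v_3 = 0 but N^2 v_3 ≠ 0; then v_{j-1} := N · v_j for j = 3, …, 2.

Pick v_3 = (0, 0, 1)ᵀ.
Then v_2 = N · v_3 = (-5, 4, 0)ᵀ.
Then v_1 = N · v_2 = (-1, 1, 0)ᵀ.

Sanity check: (A − (0)·I) v_1 = (0, 0, 0)ᵀ = 0. ✓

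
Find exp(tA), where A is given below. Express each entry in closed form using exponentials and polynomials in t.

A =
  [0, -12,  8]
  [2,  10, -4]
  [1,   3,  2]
e^{tA} =
  [-4*t*exp(4*t) + exp(4*t), -12*t*exp(4*t), 8*t*exp(4*t)]
  [2*t*exp(4*t), 6*t*exp(4*t) + exp(4*t), -4*t*exp(4*t)]
  [t*exp(4*t), 3*t*exp(4*t), -2*t*exp(4*t) + exp(4*t)]

Strategy: write A = P · J · P⁻¹ where J is a Jordan canonical form, so e^{tA} = P · e^{tJ} · P⁻¹, and e^{tJ} can be computed block-by-block.

A has Jordan form
J =
  [4, 1, 0]
  [0, 4, 0]
  [0, 0, 4]
(up to reordering of blocks).

Per-block formulas:
  For a 1×1 block at λ = 4: exp(t · [4]) = [e^(4t)].
  For a 2×2 Jordan block J_2(4): exp(t · J_2(4)) = e^(4t)·(I + t·N), where N is the 2×2 nilpotent shift.

After assembling e^{tJ} and conjugating by P, we get:

e^{tA} =
  [-4*t*exp(4*t) + exp(4*t), -12*t*exp(4*t), 8*t*exp(4*t)]
  [2*t*exp(4*t), 6*t*exp(4*t) + exp(4*t), -4*t*exp(4*t)]
  [t*exp(4*t), 3*t*exp(4*t), -2*t*exp(4*t) + exp(4*t)]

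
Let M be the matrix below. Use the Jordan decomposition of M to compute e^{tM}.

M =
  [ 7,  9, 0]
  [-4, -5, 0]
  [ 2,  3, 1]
e^{tM} =
  [6*t*exp(t) + exp(t), 9*t*exp(t), 0]
  [-4*t*exp(t), -6*t*exp(t) + exp(t), 0]
  [2*t*exp(t), 3*t*exp(t), exp(t)]

Strategy: write M = P · J · P⁻¹ where J is a Jordan canonical form, so e^{tM} = P · e^{tJ} · P⁻¹, and e^{tJ} can be computed block-by-block.

M has Jordan form
J =
  [1, 1, 0]
  [0, 1, 0]
  [0, 0, 1]
(up to reordering of blocks).

Per-block formulas:
  For a 1×1 block at λ = 1: exp(t · [1]) = [e^(1t)].
  For a 2×2 Jordan block J_2(1): exp(t · J_2(1)) = e^(1t)·(I + t·N), where N is the 2×2 nilpotent shift.

After assembling e^{tJ} and conjugating by P, we get:

e^{tM} =
  [6*t*exp(t) + exp(t), 9*t*exp(t), 0]
  [-4*t*exp(t), -6*t*exp(t) + exp(t), 0]
  [2*t*exp(t), 3*t*exp(t), exp(t)]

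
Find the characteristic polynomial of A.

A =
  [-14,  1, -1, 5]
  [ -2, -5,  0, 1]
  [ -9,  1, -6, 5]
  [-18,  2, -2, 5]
x^4 + 20*x^3 + 150*x^2 + 500*x + 625

Expanding det(x·I − A) (e.g. by cofactor expansion or by noting that A is similar to its Jordan form J, which has the same characteristic polynomial as A) gives
  χ_A(x) = x^4 + 20*x^3 + 150*x^2 + 500*x + 625
which factors as (x + 5)^4. The eigenvalues (with algebraic multiplicities) are λ = -5 with multiplicity 4.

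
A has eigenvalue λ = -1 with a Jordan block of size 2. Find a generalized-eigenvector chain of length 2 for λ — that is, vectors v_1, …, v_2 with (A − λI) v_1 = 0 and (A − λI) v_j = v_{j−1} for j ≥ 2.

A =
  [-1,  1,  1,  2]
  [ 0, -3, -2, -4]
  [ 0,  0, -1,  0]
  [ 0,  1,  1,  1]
A Jordan chain for λ = -1 of length 2:
v_1 = (1, -2, 0, 1)ᵀ
v_2 = (0, 1, 0, 0)ᵀ

Let N = A − (-1)·I. We want v_2 with N^2 v_2 = 0 but N^1 v_2 ≠ 0; then v_{j-1} := N · v_j for j = 2, …, 2.

Pick v_2 = (0, 1, 0, 0)ᵀ.
Then v_1 = N · v_2 = (1, -2, 0, 1)ᵀ.

Sanity check: (A − (-1)·I) v_1 = (0, 0, 0, 0)ᵀ = 0. ✓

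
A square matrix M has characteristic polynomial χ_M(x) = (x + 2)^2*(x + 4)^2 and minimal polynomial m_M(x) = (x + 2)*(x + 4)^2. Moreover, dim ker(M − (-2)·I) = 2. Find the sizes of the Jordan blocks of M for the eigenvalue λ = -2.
Block sizes for λ = -2: [1, 1]

Step 1 — from the characteristic polynomial, algebraic multiplicity of λ = -2 is 2. From dim ker(M − (-2)·I) = 2, there are exactly 2 Jordan blocks for λ = -2.
Step 2 — from the minimal polynomial, the factor (x + 2) tells us the largest block for λ = -2 has size 1.
Step 3 — with total size 2, 2 blocks, and largest block 1, the block sizes (in nonincreasing order) are [1, 1].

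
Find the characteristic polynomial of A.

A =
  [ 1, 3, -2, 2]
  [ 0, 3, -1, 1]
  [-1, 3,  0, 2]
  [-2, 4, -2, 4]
x^4 - 8*x^3 + 24*x^2 - 32*x + 16

Expanding det(x·I − A) (e.g. by cofactor expansion or by noting that A is similar to its Jordan form J, which has the same characteristic polynomial as A) gives
  χ_A(x) = x^4 - 8*x^3 + 24*x^2 - 32*x + 16
which factors as (x - 2)^4. The eigenvalues (with algebraic multiplicities) are λ = 2 with multiplicity 4.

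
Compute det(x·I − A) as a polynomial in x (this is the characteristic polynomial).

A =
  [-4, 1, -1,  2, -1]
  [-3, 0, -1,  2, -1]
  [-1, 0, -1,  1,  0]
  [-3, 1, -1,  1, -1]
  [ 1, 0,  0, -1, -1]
x^5 + 5*x^4 + 10*x^3 + 10*x^2 + 5*x + 1

Expanding det(x·I − A) (e.g. by cofactor expansion or by noting that A is similar to its Jordan form J, which has the same characteristic polynomial as A) gives
  χ_A(x) = x^5 + 5*x^4 + 10*x^3 + 10*x^2 + 5*x + 1
which factors as (x + 1)^5. The eigenvalues (with algebraic multiplicities) are λ = -1 with multiplicity 5.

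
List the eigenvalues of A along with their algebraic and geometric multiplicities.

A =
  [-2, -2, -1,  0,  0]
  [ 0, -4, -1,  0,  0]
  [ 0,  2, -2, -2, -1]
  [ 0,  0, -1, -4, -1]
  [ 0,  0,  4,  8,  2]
λ = -2: alg = 5, geom = 3

Step 1 — factor the characteristic polynomial to read off the algebraic multiplicities:
  χ_A(x) = (x + 2)^5

Step 2 — compute geometric multiplicities via the rank-nullity identity g(λ) = n − rank(A − λI):
  rank(A − (-2)·I) = 2, so dim ker(A − (-2)·I) = n − 2 = 3

Summary:
  λ = -2: algebraic multiplicity = 5, geometric multiplicity = 3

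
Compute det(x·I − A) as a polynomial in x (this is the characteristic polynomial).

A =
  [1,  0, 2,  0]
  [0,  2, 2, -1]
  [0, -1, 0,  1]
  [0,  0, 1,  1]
x^4 - 4*x^3 + 6*x^2 - 4*x + 1

Expanding det(x·I − A) (e.g. by cofactor expansion or by noting that A is similar to its Jordan form J, which has the same characteristic polynomial as A) gives
  χ_A(x) = x^4 - 4*x^3 + 6*x^2 - 4*x + 1
which factors as (x - 1)^4. The eigenvalues (with algebraic multiplicities) are λ = 1 with multiplicity 4.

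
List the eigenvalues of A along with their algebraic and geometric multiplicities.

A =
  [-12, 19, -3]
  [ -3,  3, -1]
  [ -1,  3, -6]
λ = -5: alg = 3, geom = 1

Step 1 — factor the characteristic polynomial to read off the algebraic multiplicities:
  χ_A(x) = (x + 5)^3

Step 2 — compute geometric multiplicities via the rank-nullity identity g(λ) = n − rank(A − λI):
  rank(A − (-5)·I) = 2, so dim ker(A − (-5)·I) = n − 2 = 1

Summary:
  λ = -5: algebraic multiplicity = 3, geometric multiplicity = 1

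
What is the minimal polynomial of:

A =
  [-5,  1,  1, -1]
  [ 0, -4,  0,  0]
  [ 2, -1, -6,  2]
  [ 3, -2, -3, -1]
x^2 + 8*x + 16

The characteristic polynomial is χ_A(x) = (x + 4)^4, so the eigenvalues are known. The minimal polynomial is
  m_A(x) = Π_λ (x − λ)^{k_λ}
where k_λ is the size of the *largest* Jordan block for λ (equivalently, the smallest k with (A − λI)^k v = 0 for every generalised eigenvector v of λ).

  λ = -4: largest Jordan block has size 2, contributing (x + 4)^2

So m_A(x) = (x + 4)^2 = x^2 + 8*x + 16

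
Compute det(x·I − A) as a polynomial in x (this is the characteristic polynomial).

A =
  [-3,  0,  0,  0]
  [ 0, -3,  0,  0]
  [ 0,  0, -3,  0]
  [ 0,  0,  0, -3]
x^4 + 12*x^3 + 54*x^2 + 108*x + 81

Expanding det(x·I − A) (e.g. by cofactor expansion or by noting that A is similar to its Jordan form J, which has the same characteristic polynomial as A) gives
  χ_A(x) = x^4 + 12*x^3 + 54*x^2 + 108*x + 81
which factors as (x + 3)^4. The eigenvalues (with algebraic multiplicities) are λ = -3 with multiplicity 4.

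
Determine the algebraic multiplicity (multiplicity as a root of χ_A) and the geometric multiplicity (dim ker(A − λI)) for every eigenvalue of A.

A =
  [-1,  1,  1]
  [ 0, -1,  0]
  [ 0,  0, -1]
λ = -1: alg = 3, geom = 2

Step 1 — factor the characteristic polynomial to read off the algebraic multiplicities:
  χ_A(x) = (x + 1)^3

Step 2 — compute geometric multiplicities via the rank-nullity identity g(λ) = n − rank(A − λI):
  rank(A − (-1)·I) = 1, so dim ker(A − (-1)·I) = n − 1 = 2

Summary:
  λ = -1: algebraic multiplicity = 3, geometric multiplicity = 2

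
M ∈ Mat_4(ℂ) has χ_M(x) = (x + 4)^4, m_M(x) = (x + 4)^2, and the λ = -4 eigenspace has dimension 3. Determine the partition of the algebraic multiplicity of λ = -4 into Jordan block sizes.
Block sizes for λ = -4: [2, 1, 1]

Step 1 — from the characteristic polynomial, algebraic multiplicity of λ = -4 is 4. From dim ker(M − (-4)·I) = 3, there are exactly 3 Jordan blocks for λ = -4.
Step 2 — from the minimal polynomial, the factor (x + 4)^2 tells us the largest block for λ = -4 has size 2.
Step 3 — with total size 4, 3 blocks, and largest block 2, the block sizes (in nonincreasing order) are [2, 1, 1].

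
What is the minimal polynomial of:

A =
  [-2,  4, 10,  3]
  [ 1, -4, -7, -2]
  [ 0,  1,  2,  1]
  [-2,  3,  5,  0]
x^3 + 3*x^2 + 3*x + 1

The characteristic polynomial is χ_A(x) = (x + 1)^4, so the eigenvalues are known. The minimal polynomial is
  m_A(x) = Π_λ (x − λ)^{k_λ}
where k_λ is the size of the *largest* Jordan block for λ (equivalently, the smallest k with (A − λI)^k v = 0 for every generalised eigenvector v of λ).

  λ = -1: largest Jordan block has size 3, contributing (x + 1)^3

So m_A(x) = (x + 1)^3 = x^3 + 3*x^2 + 3*x + 1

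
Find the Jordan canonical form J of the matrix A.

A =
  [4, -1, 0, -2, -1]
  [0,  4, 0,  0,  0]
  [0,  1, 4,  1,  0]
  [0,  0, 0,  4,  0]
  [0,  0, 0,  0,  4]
J_2(4) ⊕ J_2(4) ⊕ J_1(4)

The characteristic polynomial is
  det(x·I − A) = x^5 - 20*x^4 + 160*x^3 - 640*x^2 + 1280*x - 1024 = (x - 4)^5

Eigenvalues and multiplicities (the geometric multiplicity of λ is n − rank(A − λI), which equals the number of Jordan blocks for λ):
  λ = 4: algebraic multiplicity = 5, geometric multiplicity = 3

Determining the block sizes for each eigenvalue:
  λ = 4: with am = 5 and gm = 3, the partition is not yet determined (e.g. several partitions of 5 into 3 parts exist). Let N = A − (4)·I. Computing rank(N^1) = 2, rank(N^2) = 0; the number of blocks of size ≥ j is rank(N^{j−1}) − rank(N^j), giving [3, 2]. So we have 2 block(s) of size 2, 1 block(s) of size 1 → block sizes [2, 2, 1]

Assembling the blocks gives a Jordan form
J =
  [4, 1, 0, 0, 0]
  [0, 4, 0, 0, 0]
  [0, 0, 4, 1, 0]
  [0, 0, 0, 4, 0]
  [0, 0, 0, 0, 4]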